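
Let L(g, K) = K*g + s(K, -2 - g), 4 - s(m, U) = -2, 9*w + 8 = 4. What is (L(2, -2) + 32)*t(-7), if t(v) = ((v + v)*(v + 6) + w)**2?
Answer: 506056/81 ≈ 6247.6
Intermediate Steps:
w = -4/9 (w = -8/9 + (1/9)*4 = -8/9 + 4/9 = -4/9 ≈ -0.44444)
s(m, U) = 6 (s(m, U) = 4 - 1*(-2) = 4 + 2 = 6)
t(v) = (-4/9 + 2*v*(6 + v))**2 (t(v) = ((v + v)*(v + 6) - 4/9)**2 = ((2*v)*(6 + v) - 4/9)**2 = (2*v*(6 + v) - 4/9)**2 = (-4/9 + 2*v*(6 + v))**2)
L(g, K) = 6 + K*g (L(g, K) = K*g + 6 = 6 + K*g)
(L(2, -2) + 32)*t(-7) = ((6 - 2*2) + 32)*(4*(-2 + 9*(-7)**2 + 54*(-7))**2/81) = ((6 - 4) + 32)*(4*(-2 + 9*49 - 378)**2/81) = (2 + 32)*(4*(-2 + 441 - 378)**2/81) = 34*((4/81)*61**2) = 34*((4/81)*3721) = 34*(14884/81) = 506056/81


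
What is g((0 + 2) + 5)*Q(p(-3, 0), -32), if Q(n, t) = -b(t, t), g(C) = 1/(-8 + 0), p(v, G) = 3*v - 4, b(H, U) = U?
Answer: -4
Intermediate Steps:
p(v, G) = -4 + 3*v
g(C) = -⅛ (g(C) = 1/(-8) = -⅛)
Q(n, t) = -t
g((0 + 2) + 5)*Q(p(-3, 0), -32) = -(-1)*(-32)/8 = -⅛*32 = -4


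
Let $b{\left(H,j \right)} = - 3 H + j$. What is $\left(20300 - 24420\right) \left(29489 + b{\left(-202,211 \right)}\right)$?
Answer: $-124860720$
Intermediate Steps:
$b{\left(H,j \right)} = j - 3 H$
$\left(20300 - 24420\right) \left(29489 + b{\left(-202,211 \right)}\right) = \left(20300 - 24420\right) \left(29489 + \left(211 - -606\right)\right) = - 4120 \left(29489 + \left(211 + 606\right)\right) = - 4120 \left(29489 + 817\right) = \left(-4120\right) 30306 = -124860720$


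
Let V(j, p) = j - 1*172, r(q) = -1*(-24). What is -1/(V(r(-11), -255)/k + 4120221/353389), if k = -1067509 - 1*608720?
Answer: -592360890081/6906486228181 ≈ -0.085769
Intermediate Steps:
k = -1676229 (k = -1067509 - 608720 = -1676229)
r(q) = 24
V(j, p) = -172 + j (V(j, p) = j - 172 = -172 + j)
-1/(V(r(-11), -255)/k + 4120221/353389) = -1/((-172 + 24)/(-1676229) + 4120221/353389) = -1/(-148*(-1/1676229) + 4120221*(1/353389)) = -1/(148/1676229 + 4120221/353389) = -1/6906486228181/592360890081 = -1*592360890081/6906486228181 = -592360890081/6906486228181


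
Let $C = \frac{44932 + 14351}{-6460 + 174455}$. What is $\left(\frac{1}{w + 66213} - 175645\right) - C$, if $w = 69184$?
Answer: $- \frac{3995232536462031}{22746019015} \approx -1.7565 \cdot 10^{5}$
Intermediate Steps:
$C = \frac{59283}{167995} \approx 0.35289$
$\left(\frac{1}{w + 66213} - 175645\right) - C = \left(\frac{1}{69184 + 66213} - 175645\right) - \frac{59283}{167995} = \left(\frac{1}{135397} - 175645\right) - \frac{59283}{167995} = - \frac{23781806064}{135397} - \frac{59283}{167995} = - \frac{3995232536462031}{22746019015}$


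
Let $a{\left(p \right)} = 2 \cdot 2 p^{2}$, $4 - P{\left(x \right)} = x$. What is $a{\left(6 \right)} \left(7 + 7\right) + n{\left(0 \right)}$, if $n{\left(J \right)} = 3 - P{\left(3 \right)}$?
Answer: $2018$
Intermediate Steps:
$P{\left(x \right)} = 4 - x$
$n{\left(J \right)} = 2$ ($n{\left(J \right)} = 3 - \left(4 - 3\right) = 3 - 1 = 2$)
$a{\left(p \right)} = 4 p^{2}$
$a{\left(6 \right)} \left(7 + 7\right) + n{\left(0 \right)} = 4 \cdot 6^{2} \left(7 + 7\right) + 2 = 4 \cdot 36 \cdot 14 + 2 = 144 \cdot 14 + 2 = 2016 + 2 = 2018$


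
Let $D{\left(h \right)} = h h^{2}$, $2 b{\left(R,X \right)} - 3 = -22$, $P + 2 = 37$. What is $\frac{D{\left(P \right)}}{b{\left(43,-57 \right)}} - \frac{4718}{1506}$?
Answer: $- \frac{64614571}{14307} \approx -4516.3$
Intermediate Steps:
$P = 35$ ($P = -2 + 37 = 35$)
$b{\left(R,X \right)} = - \frac{19}{2}$ ($b{\left(R,X \right)} = \frac{3}{2} + \frac{1}{2} \left(-22\right) = \frac{3}{2} - 11 = - \frac{19}{2}$)
$D{\left(h \right)} = h^{3}$
$\frac{D{\left(P \right)}}{b{\left(43,-57 \right)}} - \frac{4718}{1506} = \frac{35^{3}}{- \frac{19}{2}} - \frac{4718}{1506} = 42875 \left(- \frac{2}{19}\right) - \frac{2359}{753} = - \frac{85750}{19} - \frac{2359}{753} = - \frac{64614571}{14307}$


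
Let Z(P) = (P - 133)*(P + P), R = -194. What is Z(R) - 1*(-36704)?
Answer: 163580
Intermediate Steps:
Z(P) = 2*P*(-133 + P) (Z(P) = (-133 + P)*(2*P) = 2*P*(-133 + P))
Z(R) - 1*(-36704) = 2*(-194)*(-133 - 194) - 1*(-36704) = 2*(-194)*(-327) + 36704 = 126876 + 36704 = 163580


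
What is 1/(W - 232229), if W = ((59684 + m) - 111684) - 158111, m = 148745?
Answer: -1/293595 ≈ -3.4061e-6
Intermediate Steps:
W = -61366 (W = ((59684 + 148745) - 111684) - 158111 = (208429 - 111684) - 158111 = 96745 - 158111 = -61366)
1/(W - 232229) = 1/(-61366 - 232229) = 1/(-293595) = -1/293595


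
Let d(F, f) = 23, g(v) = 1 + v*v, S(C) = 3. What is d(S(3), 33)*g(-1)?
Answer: 46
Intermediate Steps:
g(v) = 1 + v**2
d(S(3), 33)*g(-1) = 23*(1 + (-1)**2) = 23*(1 + 1) = 23*2 = 46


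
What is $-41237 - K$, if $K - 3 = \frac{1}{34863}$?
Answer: $- \frac{1437750121}{34863} \approx -41240.0$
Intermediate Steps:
$K = \frac{104590}{34863}$ ($K = 3 + \frac{1}{34863} = \frac{104590}{34863} \approx 3.0$)
$-41237 - K = -41237 - \frac{104590}{34863} = - \frac{1437750121}{34863}$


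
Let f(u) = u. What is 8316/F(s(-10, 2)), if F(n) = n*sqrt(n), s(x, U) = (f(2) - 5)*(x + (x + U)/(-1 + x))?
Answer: 847*sqrt(374)/289 ≈ 56.679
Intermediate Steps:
s(x, U) = -3*x - 3*(U + x)/(-1 + x) (s(x, U) = (2 - 5)*(x + (x + U)/(-1 + x)) = -3*(x + (U + x)/(-1 + x)) = -3*x - 3*(U + x)/(-1 + x))
F(n) = n**(3/2)
8316/F(s(-10, 2)) = 8316/((3*(-1*2 - 1*(-10)**2)/(-1 - 10))**(3/2)) = 8316/((3*(-2 - 1*100)/(-11))**(3/2)) = 8316/((3*(-1/11)*(-2 - 100))**(3/2)) = 8316/((3*(-1/11)*(-102))**(3/2)) = 8316/((306/11)**(3/2)) = 8316/((918*sqrt(374)/121)) = 8316*(11*sqrt(374)/31212) = 847*sqrt(374)/289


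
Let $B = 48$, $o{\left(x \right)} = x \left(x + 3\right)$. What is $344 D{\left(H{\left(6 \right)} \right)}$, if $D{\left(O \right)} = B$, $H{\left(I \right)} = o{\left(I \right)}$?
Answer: $16512$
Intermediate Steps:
$o{\left(x \right)} = x \left(3 + x\right)$
$H{\left(I \right)} = I \left(3 + I\right)$
$D{\left(O \right)} = 48$
$344 D{\left(H{\left(6 \right)} \right)} = 344 \cdot 48 = 16512$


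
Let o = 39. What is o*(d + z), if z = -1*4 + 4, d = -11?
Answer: -429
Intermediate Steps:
z = 0 (z = -4 + 4 = 0)
o*(d + z) = 39*(-11 + 0) = 39*(-11) = -429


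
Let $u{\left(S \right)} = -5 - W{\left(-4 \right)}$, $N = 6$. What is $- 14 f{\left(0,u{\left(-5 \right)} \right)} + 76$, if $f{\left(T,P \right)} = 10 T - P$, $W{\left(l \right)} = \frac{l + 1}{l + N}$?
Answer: $27$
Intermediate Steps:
$W{\left(l \right)} = \frac{1 + l}{6 + l}$ ($W{\left(l \right)} = \frac{l + 1}{l + 6} = \frac{1 + l}{6 + l}$)
$u{\left(S \right)} = - \frac{7}{2}$ ($u{\left(S \right)} = -5 - \frac{1 - 4}{6 - 4} = -5 - \frac{1}{2} \left(-3\right) = -5 - - \frac{3}{2} = -5 + \frac{3}{2} = - \frac{7}{2}$)
$f{\left(T,P \right)} = - P + 10 T$
$- 14 f{\left(0,u{\left(-5 \right)} \right)} + 76 = - 14 \left(\left(-1\right) \left(- \frac{7}{2}\right) + 10 \cdot 0\right) + 76 = - 14 \left(\frac{7}{2} + 0\right) + 76 = \left(-14\right) \frac{7}{2} + 76 = -49 + 76 = 27$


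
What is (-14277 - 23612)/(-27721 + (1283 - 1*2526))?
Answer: 37889/28964 ≈ 1.3081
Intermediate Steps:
(-14277 - 23612)/(-27721 + (1283 - 1*2526)) = -37889/(-27721 + (1283 - 2526)) = -37889/(-27721 - 1243) = -37889/(-28964) = -37889*(-1/28964) = 37889/28964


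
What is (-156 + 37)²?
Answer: 14161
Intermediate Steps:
(-156 + 37)² = (-119)² = 14161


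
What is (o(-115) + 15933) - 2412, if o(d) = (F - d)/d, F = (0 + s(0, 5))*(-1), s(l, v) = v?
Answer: 310961/23 ≈ 13520.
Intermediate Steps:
F = -5 (F = (0 + 5)*(-1) = 5*(-1) = -5)
o(d) = (-5 - d)/d
(o(-115) + 15933) - 2412 = ((-5 - 1*(-115))/(-115) + 15933) - 2412 = (-(-5 + 115)/115 + 15933) - 2412 = (-1/115*110 + 15933) - 2412 = (-22/23 + 15933) - 2412 = 366437/23 - 2412 = 310961/23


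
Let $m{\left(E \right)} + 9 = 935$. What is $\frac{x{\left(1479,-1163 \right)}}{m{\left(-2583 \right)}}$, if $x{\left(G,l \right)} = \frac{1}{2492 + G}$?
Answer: $\frac{1}{3677146} \approx 2.7195 \cdot 10^{-7}$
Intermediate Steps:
$m{\left(E \right)} = 926$ ($m{\left(E \right)} = -9 + 935 = 926$)
$\frac{x{\left(1479,-1163 \right)}}{m{\left(-2583 \right)}} = \frac{1}{\left(2492 + 1479\right) 926} = \frac{1}{3971} \cdot \frac{1}{926} = \frac{1}{3677146}$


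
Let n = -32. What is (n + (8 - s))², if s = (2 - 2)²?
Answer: 576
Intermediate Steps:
s = 0 (s = 0² = 0)
(n + (8 - s))² = (-32 + (8 - 1*0))² = (-32 + (8 + 0))² = (-32 + 8)² = (-24)² = 576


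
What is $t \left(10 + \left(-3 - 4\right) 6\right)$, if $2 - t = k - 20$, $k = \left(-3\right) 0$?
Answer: $-704$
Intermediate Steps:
$k = 0$
$t = 22$ ($t = 2 - \left(0 - 20\right) = 2 - -20 = 2 + 20 = 22$)
$t \left(10 + \left(-3 - 4\right) 6\right) = 22 \left(10 + \left(-3 - 4\right) 6\right) = 22 \left(10 - 42\right) = 22 \left(-32\right) = -704$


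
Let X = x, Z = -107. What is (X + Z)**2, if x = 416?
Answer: 95481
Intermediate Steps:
X = 416
(X + Z)**2 = (416 - 107)**2 = 309**2 = 95481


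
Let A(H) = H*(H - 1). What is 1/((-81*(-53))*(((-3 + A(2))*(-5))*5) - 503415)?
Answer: -1/396090 ≈ -2.5247e-6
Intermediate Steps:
A(H) = H*(-1 + H)
1/((-81*(-53))*(((-3 + A(2))*(-5))*5) - 503415) = 1/((-81*(-53))*(((-3 + 2*(-1 + 2))*(-5))*5) - 503415) = 1/(4293*(((-3 + 2*1)*(-5))*5) - 503415) = 1/(4293*(((-3 + 2)*(-5))*5) - 503415) = 1/(4293*(-1*(-5)*5) - 503415) = 1/(4293*(5*5) - 503415) = 1/(4293*25 - 503415) = 1/(107325 - 503415) = 1/(-396090) = -1/396090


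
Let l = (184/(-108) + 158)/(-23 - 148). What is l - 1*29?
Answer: -138113/4617 ≈ -29.914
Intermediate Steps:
l = -4220/4617 (l = (184*(-1/108) + 158)/(-171) = (-46/27 + 158)*(-1/171) = (4220/27)*(-1/171) = -4220/4617 ≈ -0.91401)
l - 1*29 = -4220/4617 - 1*29 = -4220/4617 - 29 = -138113/4617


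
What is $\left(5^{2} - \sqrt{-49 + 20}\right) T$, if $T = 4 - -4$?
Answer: $200 - 8 i \sqrt{29} \approx 200.0 - 43.081 i$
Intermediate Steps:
$T = 8$ ($T = 4 + 4 = 8$)
$\left(5^{2} - \sqrt{-49 + 20}\right) T = \left(5^{2} - \sqrt{-49 + 20}\right) 8 = \left(25 - \sqrt{-29}\right) 8 = \left(25 - i \sqrt{29}\right) 8 = 200 - 8 i \sqrt{29}$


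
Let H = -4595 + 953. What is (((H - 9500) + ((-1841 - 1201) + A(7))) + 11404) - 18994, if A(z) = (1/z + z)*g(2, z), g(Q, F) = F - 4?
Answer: -166268/7 ≈ -23753.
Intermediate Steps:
g(Q, F) = -4 + F
H = -3642
A(z) = (-4 + z)*(z + 1/z) (A(z) = (1/z + z)*(-4 + z) = (z + 1/z)*(-4 + z) = (-4 + z)*(z + 1/z))
(((H - 9500) + ((-1841 - 1201) + A(7))) + 11404) - 18994 = (((-3642 - 9500) + ((-1841 - 1201) + (1 + 7**2)*(-4 + 7)/7)) + 11404) - 18994 = ((-13142 + (-3042 + (1/7)*(1 + 49)*3)) + 11404) - 18994 = ((-13142 + (-3042 + (1/7)*50*3)) + 11404) - 18994 = ((-13142 + (-3042 + 150/7)) + 11404) - 18994 = ((-13142 - 21144/7) + 11404) - 18994 = (-113138/7 + 11404) - 18994 = -33310/7 - 18994 = -166268/7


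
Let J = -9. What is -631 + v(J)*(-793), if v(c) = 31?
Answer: -25214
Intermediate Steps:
-631 + v(J)*(-793) = -631 + 31*(-793) = -631 - 24583 = -25214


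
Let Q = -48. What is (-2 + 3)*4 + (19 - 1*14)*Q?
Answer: -236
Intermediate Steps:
(-2 + 3)*4 + (19 - 1*14)*Q = (-2 + 3)*4 + (19 - 1*14)*(-48) = 1*4 + (19 - 14)*(-48) = 4 + 5*(-48) = 4 - 240 = -236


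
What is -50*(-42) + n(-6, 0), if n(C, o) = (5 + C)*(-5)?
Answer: 2105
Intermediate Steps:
n(C, o) = -25 - 5*C
-50*(-42) + n(-6, 0) = -50*(-42) + (-25 - 5*(-6)) = 2100 + (-25 + 30) = 2100 + 5 = 2105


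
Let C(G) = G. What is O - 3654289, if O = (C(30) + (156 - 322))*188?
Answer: -3679857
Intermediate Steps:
O = -25568 (O = (30 + (156 - 322))*188 = (30 - 166)*188 = -136*188 = -25568)
O - 3654289 = -25568 - 3654289 = -3679857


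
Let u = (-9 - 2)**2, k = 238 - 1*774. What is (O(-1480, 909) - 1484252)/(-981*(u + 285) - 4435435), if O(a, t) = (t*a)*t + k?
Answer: 1224380668/4833721 ≈ 253.30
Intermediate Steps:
k = -536 (k = 238 - 774 = -536)
O(a, t) = -536 + a*t**2 (O(a, t) = (t*a)*t - 536 = (a*t)*t - 536 = a*t**2 - 536 = -536 + a*t**2)
u = 121 (u = (-11)**2 = 121)
(O(-1480, 909) - 1484252)/(-981*(u + 285) - 4435435) = ((-536 - 1480*909**2) - 1484252)/(-981*(121 + 285) - 4435435) = ((-536 - 1480*826281) - 1484252)/(-981*406 - 4435435) = ((-536 - 1222895880) - 1484252)/(-398286 - 4435435) = (-1222896416 - 1484252)/(-4833721) = -1224380668*(-1/4833721) = 1224380668/4833721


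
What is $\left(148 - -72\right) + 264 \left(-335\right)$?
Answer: $-88220$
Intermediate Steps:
$\left(148 - -72\right) + 264 \left(-335\right) = \left(148 + 72\right) - 88440 = 220 - 88440 = -88220$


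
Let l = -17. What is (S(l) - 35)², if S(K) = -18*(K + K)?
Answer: 332929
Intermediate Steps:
S(K) = -36*K
(S(l) - 35)² = (-36*(-17) - 35)² = (612 - 35)² = 577² = 332929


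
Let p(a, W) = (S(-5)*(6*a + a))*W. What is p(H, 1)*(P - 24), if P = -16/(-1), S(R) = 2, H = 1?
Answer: -112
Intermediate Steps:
P = 16 (P = -16*(-1) = 16)
p(a, W) = 14*W*a (p(a, W) = (2*(6*a + a))*W = (2*(7*a))*W = (14*a)*W = 14*W*a)
p(H, 1)*(P - 24) = (14*1*1)*(16 - 24) = 14*(-8) = -112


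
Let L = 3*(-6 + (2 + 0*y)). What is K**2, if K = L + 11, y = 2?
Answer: 1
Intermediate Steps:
L = -12 (L = 3*(-6 + (2 + 0*2)) = 3*(-6 + (2 + 0)) = 3*(-6 + 2) = 3*(-4) = -12)
K = -1 (K = -12 + 11 = -1)
K**2 = (-1)**2 = 1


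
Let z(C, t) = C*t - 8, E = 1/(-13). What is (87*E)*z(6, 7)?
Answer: -2958/13 ≈ -227.54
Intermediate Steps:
E = -1/13 ≈ -0.076923
z(C, t) = -8 + C*t
(87*E)*z(6, 7) = (87*(-1/13))*(-8 + 6*7) = -87*(-8 + 42)/13 = -87/13*34 = -2958/13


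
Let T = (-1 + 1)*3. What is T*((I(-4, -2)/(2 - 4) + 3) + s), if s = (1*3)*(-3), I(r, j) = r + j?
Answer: 0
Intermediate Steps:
I(r, j) = j + r
s = -9 (s = 3*(-3) = -9)
T = 0 (T = 0*3 = 0)
T*((I(-4, -2)/(2 - 4) + 3) + s) = 0*(((-2 - 4)/(2 - 4) + 3) - 9) = 0*((-6/(-2) + 3) - 9) = 0*((-6*(-½) + 3) - 9) = 0*((3 + 3) - 9) = 0*(6 - 9) = 0*(-3) = 0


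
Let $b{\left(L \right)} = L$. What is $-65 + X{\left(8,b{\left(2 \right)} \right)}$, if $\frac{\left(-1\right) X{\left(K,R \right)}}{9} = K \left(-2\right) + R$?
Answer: $61$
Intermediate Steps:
$X{\left(K,R \right)} = - 9 R + 18 K$ ($X{\left(K,R \right)} = - 9 \left(K \left(-2\right) + R\right) = - 9 \left(- 2 K + R\right) = - 9 \left(R - 2 K\right) = - 9 R + 18 K$)
$-65 + X{\left(8,b{\left(2 \right)} \right)} = -65 + \left(\left(-9\right) 2 + 18 \cdot 8\right) = -65 + \left(-18 + 144\right) = -65 + 126 = 61$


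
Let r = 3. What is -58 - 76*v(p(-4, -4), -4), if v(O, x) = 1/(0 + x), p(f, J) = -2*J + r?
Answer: -39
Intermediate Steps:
p(f, J) = 3 - 2*J (p(f, J) = -2*J + 3 = 3 - 2*J)
v(O, x) = 1/x
-58 - 76*v(p(-4, -4), -4) = -58 - 76/(-4) = -58 - 76*(-¼) = -58 + 19 = -39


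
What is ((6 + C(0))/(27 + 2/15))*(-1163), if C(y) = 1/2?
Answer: -226785/814 ≈ -278.61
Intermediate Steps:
C(y) = ½
((6 + C(0))/(27 + 2/15))*(-1163) = ((6 + ½)/(27 + 2/15))*(-1163) = (13/(2*(27 + 2*(1/15))))*(-1163) = (13/(2*(27 + 2/15)))*(-1163) = (13/(2*(407/15)))*(-1163) = ((13/2)*(15/407))*(-1163) = (195/814)*(-1163) = -226785/814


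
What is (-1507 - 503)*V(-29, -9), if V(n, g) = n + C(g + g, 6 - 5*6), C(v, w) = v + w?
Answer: 142710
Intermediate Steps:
V(n, g) = -24 + n + 2*g (V(n, g) = n + ((g + g) + (6 - 5*6)) = n + (2*g + (6 - 30)) = n + (2*g - 24) = n + (-24 + 2*g) = -24 + n + 2*g)
(-1507 - 503)*V(-29, -9) = (-1507 - 503)*(-24 - 29 + 2*(-9)) = -2010*(-24 - 29 - 18) = -2010*(-71) = 142710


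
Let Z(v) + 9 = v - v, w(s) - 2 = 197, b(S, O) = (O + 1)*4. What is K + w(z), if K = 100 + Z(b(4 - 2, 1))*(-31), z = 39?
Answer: 578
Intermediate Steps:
b(S, O) = 4 + 4*O (b(S, O) = (1 + O)*4 = 4 + 4*O)
w(s) = 199 (w(s) = 2 + 197 = 199)
Z(v) = -9 (Z(v) = -9 + (v - v) = -9 + 0 = -9)
K = 379 (K = 100 - 9*(-31) = 100 + 279 = 379)
K + w(z) = 379 + 199 = 578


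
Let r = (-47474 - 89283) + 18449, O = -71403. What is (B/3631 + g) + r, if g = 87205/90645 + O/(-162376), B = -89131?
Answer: -1264797519206707723/10688627364024 ≈ -1.1833e+5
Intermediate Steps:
r = -118308 (r = -136757 + 18449 = -118308)
g = 4126464803/2943714504 (g = 87205/90645 - 71403/(-162376) = 87205*(1/90645) - 71403*(-1/162376) = 17441/18129 + 71403/162376 = 4126464803/2943714504 ≈ 1.4018)
(B/3631 + g) + r = (-89131/3631 + 4126464803/2943714504) - 118308 = -247393023756331/10688627364024 - 118308 = -1264797519206707723/10688627364024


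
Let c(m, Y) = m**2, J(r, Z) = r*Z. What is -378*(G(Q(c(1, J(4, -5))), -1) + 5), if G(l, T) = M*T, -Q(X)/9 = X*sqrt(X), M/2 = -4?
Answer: -4914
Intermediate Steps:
J(r, Z) = Z*r
M = -8 (M = 2*(-4) = -8)
Q(X) = -9*X**(3/2) (Q(X) = -9*X*sqrt(X) = -9*X**(3/2))
G(l, T) = -8*T
-378*(G(Q(c(1, J(4, -5))), -1) + 5) = -378*(-8*(-1) + 5) = -378*(8 + 5) = -378*13 = -4914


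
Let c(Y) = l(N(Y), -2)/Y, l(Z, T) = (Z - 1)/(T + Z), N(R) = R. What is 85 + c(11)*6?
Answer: 2825/33 ≈ 85.606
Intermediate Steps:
l(Z, T) = (-1 + Z)/(T + Z)
c(Y) = (-1 + Y)/(Y*(-2 + Y)) (c(Y) = ((-1 + Y)/(-2 + Y))/Y = (-1 + Y)/(Y*(-2 + Y)))
85 + c(11)*6 = 85 + ((-1 + 11)/(11*(-2 + 11)))*6 = 85 + ((1/11)*10/9)*6 = 85 + ((1/11)*(⅑)*10)*6 = 85 + (10/99)*6 = 85 + 20/33 = 2825/33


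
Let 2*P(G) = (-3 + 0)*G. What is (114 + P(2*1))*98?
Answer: 10878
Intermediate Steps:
P(G) = -3*G/2 (P(G) = ((-3 + 0)*G)/2 = (-3*G)/2 = -3*G/2)
(114 + P(2*1))*98 = (114 - 3)*98 = 111*98 = 10878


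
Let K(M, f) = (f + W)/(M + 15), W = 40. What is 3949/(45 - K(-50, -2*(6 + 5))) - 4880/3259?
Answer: 442668845/5191587 ≈ 85.267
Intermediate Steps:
K(M, f) = (40 + f)/(15 + M) (K(M, f) = (f + 40)/(M + 15) = (40 + f)/(15 + M))
3949/(45 - K(-50, -2*(6 + 5))) - 4880/3259 = 3949/(45 - (40 - 2*(6 + 5))/(15 - 50)) - 4880/3259 = 3949/(45 - (40 - 2*11)/(-35)) - 4880*1/3259 = 3949/(45 - (-1)*(40 - 22)/35) - 4880/3259 = 3949/(45 - (-1)*18/35) - 4880/3259 = 3949/(45 - 1*(-18/35)) - 4880/3259 = 3949/(45 + 18/35) - 4880/3259 = 3949/(1593/35) - 4880/3259 = 3949*(35/1593) - 4880/3259 = 138215/1593 - 4880/3259 = 442668845/5191587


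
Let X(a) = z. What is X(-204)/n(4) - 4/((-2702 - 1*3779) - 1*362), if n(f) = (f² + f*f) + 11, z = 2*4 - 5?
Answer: 20701/294249 ≈ 0.070352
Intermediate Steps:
z = 3 (z = 8 - 5 = 3)
n(f) = 11 + 2*f² (n(f) = (f² + f²) + 11 = 2*f² + 11 = 11 + 2*f²)
X(a) = 3
X(-204)/n(4) - 4/((-2702 - 1*3779) - 1*362) = 3/(11 + 2*4²) - 4/((-2702 - 1*3779) - 1*362) = 3/(11 + 2*16) - 4/((-2702 - 3779) - 362) = 3/(11 + 32) - 4/(-6481 - 362) = 3/43 - 4/(-6843) = 3*(1/43) - 4*(-1/6843) = 3/43 + 4/6843 = 20701/294249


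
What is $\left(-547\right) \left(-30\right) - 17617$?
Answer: $-1207$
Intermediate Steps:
$\left(-547\right) \left(-30\right) - 17617 = 16410 - 17617 = -1207$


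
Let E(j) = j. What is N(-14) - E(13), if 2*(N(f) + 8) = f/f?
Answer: -41/2 ≈ -20.500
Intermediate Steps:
N(f) = -15/2 (N(f) = -8 + (f/f)/2 = -8 + (½)*1 = -8 + ½ = -15/2)
N(-14) - E(13) = -15/2 - 1*13 = -15/2 - 13 = -41/2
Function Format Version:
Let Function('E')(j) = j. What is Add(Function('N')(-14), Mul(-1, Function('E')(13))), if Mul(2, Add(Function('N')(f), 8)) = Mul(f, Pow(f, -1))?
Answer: Rational(-41, 2) ≈ -20.500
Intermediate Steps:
Function('N')(f) = Rational(-15, 2) (Function('N')(f) = Add(-8, Mul(Rational(1, 2), Mul(f, Pow(f, -1)))) = Add(-8, Mul(Rational(1, 2), 1)) = Add(-8, Rational(1, 2)) = Rational(-15, 2))
Add(Function('N')(-14), Mul(-1, Function('E')(13))) = Add(Rational(-15, 2), Mul(-1, 13)) = Add(Rational(-15, 2), -13) = Rational(-41, 2)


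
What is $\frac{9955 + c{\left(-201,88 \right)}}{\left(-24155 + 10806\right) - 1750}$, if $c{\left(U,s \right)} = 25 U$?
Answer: $- \frac{4930}{15099} \approx -0.32651$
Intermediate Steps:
$\frac{9955 + c{\left(-201,88 \right)}}{\left(-24155 + 10806\right) - 1750} = \frac{9955 + 25 \left(-201\right)}{\left(-24155 + 10806\right) - 1750} = \frac{9955 - 5025}{-13349 - 1750} = \frac{4930}{-15099} = 4930 \left(- \frac{1}{15099}\right) = - \frac{4930}{15099}$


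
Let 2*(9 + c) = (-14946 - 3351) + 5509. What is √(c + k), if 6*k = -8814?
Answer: 8*I*√123 ≈ 88.724*I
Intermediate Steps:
k = -1469 (k = (⅙)*(-8814) = -1469)
c = -6403 (c = -9 + ((-14946 - 3351) + 5509)/2 = -9 + (-18297 + 5509)/2 = -9 + (½)*(-12788) = -9 - 6394 = -6403)
√(c + k) = √(-6403 - 1469) = √(-7872) = 8*I*√123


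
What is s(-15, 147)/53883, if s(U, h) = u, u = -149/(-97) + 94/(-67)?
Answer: 865/350185617 ≈ 2.4701e-6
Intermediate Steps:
u = 865/6499 (u = -149*(-1/97) + 94*(-1/67) = 149/97 - 94/67 = 865/6499 ≈ 0.13310)
s(U, h) = 865/6499
s(-15, 147)/53883 = (865/6499)/53883 = (865/6499)*(1/53883) = 865/350185617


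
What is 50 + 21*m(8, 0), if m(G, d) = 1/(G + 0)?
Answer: 421/8 ≈ 52.625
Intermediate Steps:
m(G, d) = 1/G
50 + 21*m(8, 0) = 50 + 21/8 = 421/8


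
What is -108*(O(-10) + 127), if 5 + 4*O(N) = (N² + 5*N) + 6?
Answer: -15093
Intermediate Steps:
O(N) = ¼ + N²/4 + 5*N/4 (O(N) = -5/4 + ((N² + 5*N) + 6)/4 = -5/4 + (6 + N² + 5*N)/4 = -5/4 + (3/2 + N²/4 + 5*N/4) = ¼ + N²/4 + 5*N/4)
-108*(O(-10) + 127) = -108*((¼ + (¼)*(-10)² + (5/4)*(-10)) + 127) = -108*((¼ + (¼)*100 - 25/2) + 127) = -108*((¼ + 25 - 25/2) + 127) = -108*(51/4 + 127) = -108*559/4 = -15093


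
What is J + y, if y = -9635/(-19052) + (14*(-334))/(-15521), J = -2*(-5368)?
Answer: 288630839609/26882372 ≈ 10737.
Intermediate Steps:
J = 10736
y = 21693817/26882372 (y = -9635*(-1/19052) - 4676*(-1/15521) = 9635/19052 + 4676/15521 = 21693817/26882372 ≈ 0.80699)
J + y = 10736 + 21693817/26882372 = 288630839609/26882372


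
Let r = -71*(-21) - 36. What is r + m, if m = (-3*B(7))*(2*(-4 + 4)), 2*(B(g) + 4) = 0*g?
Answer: 1455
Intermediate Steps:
B(g) = -4 (B(g) = -4 + (0*g)/2 = -4 + (½)*0 = -4 + 0 = -4)
r = 1455 (r = 1491 - 36 = 1455)
m = 0 (m = (-3*(-4))*(2*(-4 + 4)) = 12*(2*0) = 12*0 = 0)
r + m = 1455 + 0 = 1455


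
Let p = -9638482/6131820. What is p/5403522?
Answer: -4819241/16566712135020 ≈ -2.9090e-7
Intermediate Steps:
p = -4819241/3065910 (p = -9638482*1/6131820 = -4819241/3065910 ≈ -1.5719)
p/5403522 = -4819241/3065910/5403522 = -4819241/3065910*1/5403522 = -4819241/16566712135020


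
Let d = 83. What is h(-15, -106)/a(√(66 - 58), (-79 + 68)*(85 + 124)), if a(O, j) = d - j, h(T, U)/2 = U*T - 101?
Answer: 1489/1191 ≈ 1.2502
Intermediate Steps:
h(T, U) = -202 + 2*T*U (h(T, U) = 2*(U*T - 101) = 2*(T*U - 101) = 2*(-101 + T*U) = -202 + 2*T*U)
a(O, j) = 83 - j
h(-15, -106)/a(√(66 - 58), (-79 + 68)*(85 + 124)) = (-202 + 2*(-15)*(-106))/(83 - (-79 + 68)*(85 + 124)) = (-202 + 3180)/(83 - (-11)*209) = 2978/(83 - 1*(-2299)) = 2978/(83 + 2299) = 2978/2382 = 2978*(1/2382) = 1489/1191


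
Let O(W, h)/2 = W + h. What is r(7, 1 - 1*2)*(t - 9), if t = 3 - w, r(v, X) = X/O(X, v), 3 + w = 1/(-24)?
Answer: 71/288 ≈ 0.24653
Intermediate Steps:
O(W, h) = 2*W + 2*h (O(W, h) = 2*(W + h) = 2*W + 2*h)
w = -73/24 (w = -3 + 1/(-24) = -3 - 1/24 = -73/24 ≈ -3.0417)
r(v, X) = X/(2*X + 2*v)
t = 145/24 (t = 3 - 1*(-73/24) = 3 + 73/24 = 145/24 ≈ 6.0417)
r(7, 1 - 1*2)*(t - 9) = ((1 - 1*2)/(2*((1 - 1*2) + 7)))*(145/24 - 9) = ((1 - 2)/(2*((1 - 2) + 7)))*(-71/24) = ((½)*(-1)/(-1 + 7))*(-71/24) = ((½)*(-1)/6)*(-71/24) = ((½)*(-1)*(⅙))*(-71/24) = -1/12*(-71/24) = 71/288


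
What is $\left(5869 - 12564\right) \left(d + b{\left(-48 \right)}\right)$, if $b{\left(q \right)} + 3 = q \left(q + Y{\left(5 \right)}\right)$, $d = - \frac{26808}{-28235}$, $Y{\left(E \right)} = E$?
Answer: $- \frac{77955432477}{5647} \approx -1.3805 \cdot 10^{7}$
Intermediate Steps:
$d = \frac{26808}{28235}$ ($d = \left(-26808\right) \left(- \frac{1}{28235}\right) = \frac{26808}{28235} \approx 0.94946$)
$b{\left(q \right)} = -3 + q \left(5 + q\right)$ ($b{\left(q \right)} = -3 + q \left(q + 5\right) = -3 + q \left(5 + q\right)$)
$\left(5869 - 12564\right) \left(d + b{\left(-48 \right)}\right) = \left(5869 - 12564\right) \left(\frac{26808}{28235} + \left(-3 + \left(-48\right)^{2} + 5 \left(-48\right)\right)\right) = - 6695 \left(\frac{26808}{28235} - -2061\right) = - 6695 \left(\frac{26808}{28235} + 2061\right) = \left(-6695\right) \frac{58219143}{28235} = - \frac{77955432477}{5647}$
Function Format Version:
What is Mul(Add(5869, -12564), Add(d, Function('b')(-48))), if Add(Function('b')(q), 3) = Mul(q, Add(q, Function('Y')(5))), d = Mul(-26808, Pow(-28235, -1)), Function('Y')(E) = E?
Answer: Rational(-77955432477, 5647) ≈ -1.3805e+7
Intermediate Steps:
d = Rational(26808, 28235) (d = Mul(-26808, Rational(-1, 28235)) = Rational(26808, 28235) ≈ 0.94946)
Function('b')(q) = Add(-3, Mul(q, Add(5, q))) (Function('b')(q) = Add(-3, Mul(q, Add(q, 5))) = Add(-3, Mul(q, Add(5, q))))
Mul(Add(5869, -12564), Add(d, Function('b')(-48))) = Mul(Add(5869, -12564), Add(Rational(26808, 28235), Add(-3, Pow(-48, 2), Mul(5, -48)))) = Mul(-6695, Add(Rational(26808, 28235), Add(-3, 2304, -240))) = Mul(-6695, Add(Rational(26808, 28235), 2061)) = Mul(-6695, Rational(58219143, 28235)) = Rational(-77955432477, 5647)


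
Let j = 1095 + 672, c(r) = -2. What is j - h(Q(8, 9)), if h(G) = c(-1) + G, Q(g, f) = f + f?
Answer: 1751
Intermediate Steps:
Q(g, f) = 2*f
h(G) = -2 + G
j = 1767
j - h(Q(8, 9)) = 1767 - (-2 + 2*9) = 1767 - (-2 + 18) = 1767 - 1*16 = 1767 - 16 = 1751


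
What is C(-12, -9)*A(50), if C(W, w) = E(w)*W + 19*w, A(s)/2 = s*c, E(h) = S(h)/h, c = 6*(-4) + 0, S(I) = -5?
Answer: 426400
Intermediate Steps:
c = -24 (c = -24 + 0 = -24)
E(h) = -5/h
A(s) = -48*s (A(s) = 2*(s*(-24)) = 2*(-24*s) = -48*s)
C(W, w) = 19*w - 5*W/w (C(W, w) = (-5/w)*W + 19*w = -5*W/w + 19*w = 19*w - 5*W/w)
C(-12, -9)*A(50) = (19*(-9) - 5*(-12)/(-9))*(-48*50) = (-171 - 5*(-12)*(-⅑))*(-2400) = (-171 - 20/3)*(-2400) = -533/3*(-2400) = 426400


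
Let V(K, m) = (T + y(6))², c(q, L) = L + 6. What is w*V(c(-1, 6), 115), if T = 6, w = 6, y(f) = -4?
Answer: 24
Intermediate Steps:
c(q, L) = 6 + L
V(K, m) = 4 (V(K, m) = (6 - 4)² = 2² = 4)
w*V(c(-1, 6), 115) = 6*4 = 24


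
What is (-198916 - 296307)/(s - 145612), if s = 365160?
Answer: -495223/219548 ≈ -2.2556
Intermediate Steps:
(-198916 - 296307)/(s - 145612) = (-198916 - 296307)/(365160 - 145612) = -495223/219548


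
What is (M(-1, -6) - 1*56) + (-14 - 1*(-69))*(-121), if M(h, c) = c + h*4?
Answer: -6721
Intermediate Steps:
M(h, c) = c + 4*h
(M(-1, -6) - 1*56) + (-14 - 1*(-69))*(-121) = ((-6 + 4*(-1)) - 1*56) + (-14 - 1*(-69))*(-121) = ((-6 - 4) - 56) + (-14 + 69)*(-121) = (-10 - 56) + 55*(-121) = -66 - 6655 = -6721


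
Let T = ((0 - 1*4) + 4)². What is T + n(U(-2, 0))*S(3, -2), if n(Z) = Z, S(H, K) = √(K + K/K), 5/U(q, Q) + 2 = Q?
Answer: -5*I/2 ≈ -2.5*I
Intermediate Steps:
U(q, Q) = 5/(-2 + Q)
S(H, K) = √(1 + K) (S(H, K) = √(K + 1) = √(1 + K))
T = 0 (T = ((0 - 4) + 4)² = (-4 + 4)² = 0² = 0)
T + n(U(-2, 0))*S(3, -2) = 0 + (5/(-2 + 0))*√(1 - 2) = 0 + (5/(-2))*√(-1) = 0 + (5*(-½))*I = 0 - 5*I/2 = -5*I/2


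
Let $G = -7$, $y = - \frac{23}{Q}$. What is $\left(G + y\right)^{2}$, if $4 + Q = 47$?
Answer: $\frac{104976}{1849} \approx 56.774$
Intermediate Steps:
$Q = 43$ ($Q = -4 + 47 = 43$)
$y = - \frac{23}{43} \approx -0.53488$
$\left(G + y\right)^{2} = \left(-7 - \frac{23}{43}\right)^{2} = \left(- \frac{324}{43}\right)^{2} = \frac{104976}{1849}$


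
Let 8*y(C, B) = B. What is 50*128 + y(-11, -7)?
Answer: 51193/8 ≈ 6399.1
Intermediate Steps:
y(C, B) = B/8
50*128 + y(-11, -7) = 50*128 + (1/8)*(-7) = 6400 - 7/8 = 51193/8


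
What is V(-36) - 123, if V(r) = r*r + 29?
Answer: 1202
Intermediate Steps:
V(r) = 29 + r² (V(r) = r² + 29 = 29 + r²)
V(-36) - 123 = (29 + (-36)²) - 123 = (29 + 1296) - 123 = 1325 - 123 = 1202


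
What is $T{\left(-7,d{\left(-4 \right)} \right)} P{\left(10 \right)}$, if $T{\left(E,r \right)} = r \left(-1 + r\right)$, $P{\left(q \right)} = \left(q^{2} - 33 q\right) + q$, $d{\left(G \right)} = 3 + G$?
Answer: $-440$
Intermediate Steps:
$P{\left(q \right)} = q^{2} - 32 q$
$T{\left(-7,d{\left(-4 \right)} \right)} P{\left(10 \right)} = \left(3 - 4\right) \left(-1 + \left(3 - 4\right)\right) 10 \left(-32 + 10\right) = - (-1 - 1) 10 \left(-22\right) = \left(-1\right) \left(-2\right) \left(-220\right) = 2 \left(-220\right) = -440$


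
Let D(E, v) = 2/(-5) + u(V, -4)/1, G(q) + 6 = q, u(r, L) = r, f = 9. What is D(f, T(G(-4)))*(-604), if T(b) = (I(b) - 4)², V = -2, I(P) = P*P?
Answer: 7248/5 ≈ 1449.6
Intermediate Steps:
I(P) = P²
G(q) = -6 + q
T(b) = (-4 + b²)² (T(b) = (b² - 4)² = (-4 + b²)²)
D(E, v) = -12/5 (D(E, v) = 2/(-5) - 2/1 = 2*(-⅕) - 2*1 = -⅖ - 2 = -12/5)
D(f, T(G(-4)))*(-604) = -12/5*(-604) = 7248/5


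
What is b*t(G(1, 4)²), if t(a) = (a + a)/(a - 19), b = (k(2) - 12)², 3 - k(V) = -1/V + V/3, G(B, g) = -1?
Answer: -3025/324 ≈ -9.3364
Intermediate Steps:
k(V) = 3 + 1/V - V/3 (k(V) = 3 - (-1/V + V/3) = 3 + (1/V - V/3) = 3 + 1/V - V/3)
b = 3025/36 (b = ((3 + 1/2 - ⅓*2) - 12)² = ((3 + ½ - ⅔) - 12)² = (17/6 - 12)² = (-55/6)² = 3025/36 ≈ 84.028)
t(a) = 2*a/(-19 + a) (t(a) = (2*a)/(-19 + a) = 2*a/(-19 + a))
b*t(G(1, 4)²) = 3025*(2*(-1)²/(-19 + (-1)²))/36 = 3025*(2*1/(-19 + 1))/36 = 3025*(2*1/(-18))/36 = 3025*(2*1*(-1/18))/36 = (3025/36)*(-⅑) = -3025/324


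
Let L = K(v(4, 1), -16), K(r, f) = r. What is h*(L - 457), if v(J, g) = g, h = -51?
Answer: 23256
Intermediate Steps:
L = 1
h*(L - 457) = -51*(1 - 457) = -51*(-456) = 23256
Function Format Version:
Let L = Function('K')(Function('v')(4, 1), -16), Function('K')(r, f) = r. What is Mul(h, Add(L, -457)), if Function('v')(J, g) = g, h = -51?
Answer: 23256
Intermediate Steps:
L = 1
Mul(h, Add(L, -457)) = Mul(-51, Add(1, -457)) = Mul(-51, -456) = 23256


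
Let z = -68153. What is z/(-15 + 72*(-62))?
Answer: 68153/4479 ≈ 15.216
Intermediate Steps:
z/(-15 + 72*(-62)) = -68153/(-15 + 72*(-62)) = -68153/(-15 - 4464) = -68153/(-4479) = -68153*(-1/4479) = 68153/4479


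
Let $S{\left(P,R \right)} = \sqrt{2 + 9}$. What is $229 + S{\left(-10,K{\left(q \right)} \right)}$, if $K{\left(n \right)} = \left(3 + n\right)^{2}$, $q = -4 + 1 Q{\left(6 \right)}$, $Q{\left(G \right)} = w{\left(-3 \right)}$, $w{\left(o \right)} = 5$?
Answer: $229 + \sqrt{11} \approx 232.32$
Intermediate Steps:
$Q{\left(G \right)} = 5$
$q = 1$ ($q = -4 + 1 \cdot 5 = -4 + 5 = 1$)
$S{\left(P,R \right)} = \sqrt{11}$
$229 + S{\left(-10,K{\left(q \right)} \right)} = 229 + \sqrt{11}$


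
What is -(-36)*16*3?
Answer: 1728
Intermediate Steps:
-(-36)*16*3 = -36*(-16)*3 = 576*3 = 1728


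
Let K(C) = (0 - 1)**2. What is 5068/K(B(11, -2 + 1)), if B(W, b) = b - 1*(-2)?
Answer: 5068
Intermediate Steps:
B(W, b) = 2 + b (B(W, b) = b + 2 = 2 + b)
K(C) = 1 (K(C) = (-1)**2 = 1)
5068/K(B(11, -2 + 1)) = 5068/1 = 5068*1 = 5068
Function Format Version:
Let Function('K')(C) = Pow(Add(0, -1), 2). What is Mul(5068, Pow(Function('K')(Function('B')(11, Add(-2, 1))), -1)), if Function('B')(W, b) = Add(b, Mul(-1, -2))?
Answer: 5068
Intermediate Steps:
Function('B')(W, b) = Add(2, b) (Function('B')(W, b) = Add(b, 2) = Add(2, b))
Function('K')(C) = 1 (Function('K')(C) = Pow(-1, 2) = 1)
Mul(5068, Pow(Function('K')(Function('B')(11, Add(-2, 1))), -1)) = Mul(5068, Pow(1, -1)) = Mul(5068, 1) = 5068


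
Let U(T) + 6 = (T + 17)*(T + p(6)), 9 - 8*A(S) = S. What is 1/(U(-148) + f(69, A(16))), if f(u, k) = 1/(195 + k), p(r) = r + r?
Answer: 1553/27658938 ≈ 5.6148e-5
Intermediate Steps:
A(S) = 9/8 - S/8
p(r) = 2*r
U(T) = -6 + (12 + T)*(17 + T) (U(T) = -6 + (T + 17)*(T + 2*6) = -6 + (17 + T)*(T + 12) = -6 + (17 + T)*(12 + T) = -6 + (12 + T)*(17 + T))
1/(U(-148) + f(69, A(16))) = 1/((198 + (-148)**2 + 29*(-148)) + 1/(195 + (9/8 - 1/8*16))) = 1/((198 + 21904 - 4292) + 1/(195 + (9/8 - 2))) = 1/(17810 + 1/(195 - 7/8)) = 1/(17810 + 1/(1553/8)) = 1/(17810 + 8/1553) = 1/(27658938/1553) = 1553/27658938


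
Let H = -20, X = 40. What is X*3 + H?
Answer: 100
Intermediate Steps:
X*3 + H = 40*3 - 20 = 120 - 20 = 100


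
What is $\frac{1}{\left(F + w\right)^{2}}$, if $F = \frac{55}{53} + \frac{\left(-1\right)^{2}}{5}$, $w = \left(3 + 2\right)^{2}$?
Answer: $\frac{70225}{48344209} \approx 0.0014526$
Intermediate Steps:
$w = 25$ ($w = 5^{2} = 25$)
$F = \frac{328}{265}$ ($F = 55 \cdot \frac{1}{53} + 1 \cdot \frac{1}{5} = \frac{55}{53} + \frac{1}{5} = \frac{328}{265} \approx 1.2377$)
$\frac{1}{\left(F + w\right)^{2}} = \frac{1}{\left(\frac{328}{265} + 25\right)^{2}} = \frac{1}{\left(\frac{6953}{265}\right)^{2}} = \frac{1}{\frac{48344209}{70225}} = \frac{70225}{48344209}$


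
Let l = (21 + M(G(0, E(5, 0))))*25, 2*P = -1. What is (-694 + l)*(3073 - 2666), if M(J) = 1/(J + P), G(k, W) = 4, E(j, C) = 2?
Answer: -461131/7 ≈ -65876.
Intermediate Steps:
P = -1/2 (P = (1/2)*(-1) = -1/2 ≈ -0.50000)
M(J) = 1/(-1/2 + J) (M(J) = 1/(J - 1/2) = 1/(-1/2 + J))
l = 3725/7 (l = (21 + 2/(-1 + 2*4))*25 = (21 + 2/(-1 + 8))*25 = (21 + 2/7)*25 = (149/7)*25 = 3725/7 ≈ 532.14)
(-694 + l)*(3073 - 2666) = (-694 + 3725/7)*(3073 - 2666) = -1133/7*407 = -461131/7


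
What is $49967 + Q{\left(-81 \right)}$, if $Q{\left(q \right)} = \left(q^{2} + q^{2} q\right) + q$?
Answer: $-474994$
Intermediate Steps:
$Q{\left(q \right)} = q + q^{2} + q^{3}$ ($Q{\left(q \right)} = \left(q^{2} + q^{3}\right) + q = q + q^{2} + q^{3}$)
$49967 + Q{\left(-81 \right)} = 49967 - 81 \left(1 - 81 + \left(-81\right)^{2}\right) = 49967 - 81 \left(1 - 81 + 6561\right) = 49967 - 524961 = -474994$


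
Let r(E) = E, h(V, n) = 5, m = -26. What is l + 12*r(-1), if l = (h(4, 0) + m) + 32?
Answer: -1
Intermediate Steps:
l = 11 (l = (5 - 26) + 32 = -21 + 32 = 11)
l + 12*r(-1) = 11 + 12*(-1) = 11 - 12 = -1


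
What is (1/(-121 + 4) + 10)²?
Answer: 1366561/13689 ≈ 99.829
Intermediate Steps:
(1/(-121 + 4) + 10)² = (1/(-117) + 10)² = (-1/117 + 10)² = (1169/117)² = 1366561/13689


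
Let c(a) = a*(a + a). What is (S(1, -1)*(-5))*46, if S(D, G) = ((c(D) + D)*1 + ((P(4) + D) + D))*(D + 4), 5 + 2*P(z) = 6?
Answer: -6325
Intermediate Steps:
P(z) = ½ (P(z) = -5/2 + (½)*6 = -5/2 + 3 = ½)
c(a) = 2*a² (c(a) = a*(2*a) = 2*a²)
S(D, G) = (4 + D)*(½ + 2*D² + 3*D) (S(D, G) = ((2*D² + D)*1 + ((½ + D) + D))*(D + 4) = ((D + 2*D²)*1 + (½ + 2*D))*(4 + D) = ((D + 2*D²) + (½ + 2*D))*(4 + D) = (½ + 2*D² + 3*D)*(4 + D) = (4 + D)*(½ + 2*D² + 3*D))
(S(1, -1)*(-5))*46 = ((2 + 2*1³ + 11*1² + (25/2)*1)*(-5))*46 = ((2 + 2*1 + 11*1 + 25/2)*(-5))*46 = ((2 + 2 + 11 + 25/2)*(-5))*46 = ((55/2)*(-5))*46 = -275/2*46 = -6325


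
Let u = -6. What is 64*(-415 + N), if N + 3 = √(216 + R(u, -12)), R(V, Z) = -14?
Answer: -26752 + 64*√202 ≈ -25842.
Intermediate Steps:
N = -3 + √202 (N = -3 + √(216 - 14) = -3 + √202 ≈ 11.213)
64*(-415 + N) = 64*(-415 + (-3 + √202)) = 64*(-418 + √202) = -26752 + 64*√202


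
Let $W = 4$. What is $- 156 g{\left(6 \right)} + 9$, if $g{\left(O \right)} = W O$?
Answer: $-3735$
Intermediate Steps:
$g{\left(O \right)} = 4 O$
$- 156 g{\left(6 \right)} + 9 = - 156 \cdot 4 \cdot 6 + 9 = \left(-156\right) 24 + 9 = -3744 + 9 = -3735$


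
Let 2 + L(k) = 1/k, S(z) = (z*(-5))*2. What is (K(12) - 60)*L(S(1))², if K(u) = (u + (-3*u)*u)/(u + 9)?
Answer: -1764/5 ≈ -352.80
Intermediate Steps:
S(z) = -10*z (S(z) = -5*z*2 = -10*z)
K(u) = (u - 3*u²)/(9 + u)
L(k) = -2 + 1/k
(K(12) - 60)*L(S(1))² = (12*(1 - 3*12)/(9 + 12) - 60)*(-2 + 1/(-10*1))² = (12*(1 - 36)/21 - 60)*(-2 + 1/(-10))² = (12*(1/21)*(-35) - 60)*(-2 - ⅒)² = (-20 - 60)*(-21/10)² = -80*441/100 = -1764/5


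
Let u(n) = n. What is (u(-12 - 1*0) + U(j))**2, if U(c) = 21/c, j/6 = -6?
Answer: 22801/144 ≈ 158.34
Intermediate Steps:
j = -36 (j = 6*(-6) = -36)
(u(-12 - 1*0) + U(j))**2 = ((-12 - 1*0) + 21/(-36))**2 = ((-12 + 0) + 21*(-1/36))**2 = (-12 - 7/12)**2 = (-151/12)**2 = 22801/144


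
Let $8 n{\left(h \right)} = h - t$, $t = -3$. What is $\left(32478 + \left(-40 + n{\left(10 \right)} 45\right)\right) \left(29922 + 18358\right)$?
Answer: $1569637115$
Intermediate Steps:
$n{\left(h \right)} = \frac{3}{8} + \frac{h}{8}$ ($n{\left(h \right)} = \frac{h - -3}{8} = \frac{h + 3}{8} = \frac{3 + h}{8} = \frac{3}{8} + \frac{h}{8}$)
$\left(32478 + \left(-40 + n{\left(10 \right)} 45\right)\right) \left(29922 + 18358\right) = \left(32478 - \left(40 - \left(\frac{3}{8} + \frac{1}{8} \cdot 10\right) 45\right)\right) \left(29922 + 18358\right) = \left(32478 - \left(40 - \left(\frac{3}{8} + \frac{5}{4}\right) 45\right)\right) 48280 = \left(32478 + \left(-40 + \frac{13}{8} \cdot 45\right)\right) 48280 = \left(32478 + \left(-40 + \frac{585}{8}\right)\right) 48280 = \left(32478 + \frac{265}{8}\right) 48280 = \frac{260089}{8} \cdot 48280 = 1569637115$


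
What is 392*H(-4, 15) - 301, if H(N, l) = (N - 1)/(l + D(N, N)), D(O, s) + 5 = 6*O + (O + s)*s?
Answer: -3689/9 ≈ -409.89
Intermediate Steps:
D(O, s) = -5 + 6*O + s*(O + s) (D(O, s) = -5 + (6*O + (O + s)*s) = -5 + (6*O + s*(O + s)) = -5 + 6*O + s*(O + s))
H(N, l) = (-1 + N)/(-5 + l + 2*N² + 6*N) (H(N, l) = (N - 1)/(l + (-5 + N² + 6*N + N*N)) = (-1 + N)/(l + (-5 + N² + 6*N + N²)) = (-1 + N)/(l + (-5 + 2*N² + 6*N)) = (-1 + N)/(-5 + l + 2*N² + 6*N))
392*H(-4, 15) - 301 = 392*((-1 - 4)/(-5 + 15 + 2*(-4)² + 6*(-4))) - 301 = 392*(-5/(-5 + 15 + 2*16 - 24)) - 301 = 392*(-5/(-5 + 15 + 32 - 24)) - 301 = 392*(-5/18) - 301 = -980/9 - 301 = -3689/9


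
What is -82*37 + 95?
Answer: -2939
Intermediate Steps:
-82*37 + 95 = -3034 + 95 = -2939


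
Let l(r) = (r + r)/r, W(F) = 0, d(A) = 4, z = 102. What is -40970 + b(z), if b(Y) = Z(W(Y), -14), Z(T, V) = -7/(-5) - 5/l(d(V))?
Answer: -409711/10 ≈ -40971.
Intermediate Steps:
l(r) = 2 (l(r) = (2*r)/r = 2)
Z(T, V) = -11/10 (Z(T, V) = -7/(-5) - 5/2 = -7*(-⅕) - 5*½ = 7/5 - 5/2 = -11/10)
b(Y) = -11/10
-40970 + b(z) = -40970 - 11/10 = -409711/10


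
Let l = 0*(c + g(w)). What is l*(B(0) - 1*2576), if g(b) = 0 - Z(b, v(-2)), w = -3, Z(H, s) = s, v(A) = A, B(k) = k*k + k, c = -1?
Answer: 0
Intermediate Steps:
B(k) = k + k**2 (B(k) = k**2 + k = k + k**2)
g(b) = 2 (g(b) = 0 - 1*(-2) = 0 + 2 = 2)
l = 0 (l = 0*(-1 + 2) = 0*1 = 0)
l*(B(0) - 1*2576) = 0*(0*(1 + 0) - 1*2576) = 0*(0*1 - 2576) = 0*(0 - 2576) = 0*(-2576) = 0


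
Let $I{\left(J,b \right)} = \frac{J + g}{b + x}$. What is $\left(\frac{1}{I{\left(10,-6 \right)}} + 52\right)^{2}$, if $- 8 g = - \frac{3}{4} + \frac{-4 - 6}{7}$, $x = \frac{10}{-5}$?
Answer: $\frac{13890979600}{5294601} \approx 2623.6$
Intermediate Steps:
$x = -2$ ($x = 10 \left(- \frac{1}{5}\right) = -2$)
$g = \frac{61}{224}$ ($g = - \frac{- \frac{3}{4} + \frac{-4 - 6}{7}}{8} = - \frac{\left(-3\right) \frac{1}{4} + \left(-4 - 6\right) \frac{1}{7}}{8} = - \frac{- \frac{3}{4} - \frac{10}{7}}{8} = \left(- \frac{1}{8}\right) \left(- \frac{61}{28}\right) = \frac{61}{224} \approx 0.27232$)
$I{\left(J,b \right)} = \frac{\frac{61}{224} + J}{-2 + b}$ ($I{\left(J,b \right)} = \frac{J + \frac{61}{224}}{b - 2} = \frac{\frac{61}{224} + J}{-2 + b}$)
$\left(\frac{1}{I{\left(10,-6 \right)}} + 52\right)^{2} = \left(\frac{1}{\frac{1}{-2 - 6} \left(\frac{61}{224} + 10\right)} + 52\right)^{2} = \left(\frac{1}{\frac{1}{-8} \cdot \frac{2301}{224}} + 52\right)^{2} = \left(\frac{1}{\left(- \frac{1}{8}\right) \frac{2301}{224}} + 52\right)^{2} = \left(\frac{1}{- \frac{2301}{1792}} + 52\right)^{2} = \left(- \frac{1792}{2301} + 52\right)^{2} = \left(\frac{117860}{2301}\right)^{2} = \frac{13890979600}{5294601}$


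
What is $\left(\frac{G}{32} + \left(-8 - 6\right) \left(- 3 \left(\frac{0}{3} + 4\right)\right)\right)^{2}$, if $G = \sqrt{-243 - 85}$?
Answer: $\frac{\left(2688 + i \sqrt{82}\right)^{2}}{256} \approx 28224.0 + 190.16 i$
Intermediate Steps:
$G = 2 i \sqrt{82}$ ($G = \sqrt{-328} = 2 i \sqrt{82} \approx 18.111 i$)
$\left(\frac{G}{32} + \left(-8 - 6\right) \left(- 3 \left(\frac{0}{3} + 4\right)\right)\right)^{2} = \left(\frac{2 i \sqrt{82}}{32} + \left(-8 - 6\right) \left(- 3 \left(\frac{0}{3} + 4\right)\right)\right)^{2} = \left(2 i \sqrt{82} \cdot \frac{1}{32} - 14 \left(- 3 \left(0 \cdot \frac{1}{3} + 4\right)\right)\right)^{2} = \left(\frac{i \sqrt{82}}{16} - 14 \left(- 3 \left(0 + 4\right)\right)\right)^{2} = \left(\frac{i \sqrt{82}}{16} - 14 \left(\left(-3\right) 4\right)\right)^{2} = \left(\frac{i \sqrt{82}}{16} - -168\right)^{2} = \left(\frac{i \sqrt{82}}{16} + 168\right)^{2} = \left(168 + \frac{i \sqrt{82}}{16}\right)^{2}$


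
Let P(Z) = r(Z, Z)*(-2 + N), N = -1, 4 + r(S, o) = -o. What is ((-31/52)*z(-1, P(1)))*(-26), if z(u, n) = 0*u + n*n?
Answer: 6975/2 ≈ 3487.5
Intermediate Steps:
r(S, o) = -4 - o
P(Z) = 12 + 3*Z (P(Z) = (-4 - Z)*(-2 - 1) = (-4 - Z)*(-3) = 12 + 3*Z)
z(u, n) = n² (z(u, n) = 0 + n² = n²)
((-31/52)*z(-1, P(1)))*(-26) = ((-31/52)*(12 + 3*1)²)*(-26) = ((-31*1/52)*(12 + 3)²)*(-26) = -31/52*15²*(-26) = -31/52*225*(-26) = -6975/52*(-26) = 6975/2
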